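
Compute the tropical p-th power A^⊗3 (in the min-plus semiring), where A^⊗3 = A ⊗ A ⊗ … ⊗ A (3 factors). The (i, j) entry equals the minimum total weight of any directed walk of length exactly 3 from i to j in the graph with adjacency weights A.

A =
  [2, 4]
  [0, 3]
A^⊗3 =
  [6, 8]
  [4, 6]

Each entry (A^⊗3)_ij equals the minimum over all length-3 walks i = v_0 → v_1 → … → v_3 = j of Σ_t A[v_t][v_{t+1}]. For example, for (i, j) = (0, 1) we minimise over 4 possible intermediate vertex sequences; the minimum is 8, attained along the walk 0 → 0 → 0 → 1.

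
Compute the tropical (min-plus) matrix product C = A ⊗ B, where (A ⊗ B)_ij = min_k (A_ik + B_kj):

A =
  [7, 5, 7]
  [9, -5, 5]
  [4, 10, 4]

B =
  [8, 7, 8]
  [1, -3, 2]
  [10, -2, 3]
A ⊗ B =
  [6, 2, 7]
  [-4, -8, -3]
  [11, 2, 7]

Apply the min-plus product entry-by-entry:
  C[0][0] = min over k of (A[0][0] + B[0][0] = 7 + 8 = 15, A[0][1] + B[1][0] = 5 + 1 = 6, A[0][2] + B[2][0] = 7 + 10 = 17) = 6 (attained at k = 1)
  C[0][1] = min over k of (A[0][0] + B[0][1] = 7 + 7 = 14, A[0][1] + B[1][1] = 5 + -3 = 2, A[0][2] + B[2][1] = 7 + -2 = 5) = 2 (attained at k = 1)
  C[0][2] = min over k of (A[0][0] + B[0][2] = 7 + 8 = 15, A[0][1] + B[1][2] = 5 + 2 = 7, A[0][2] + B[2][2] = 7 + 3 = 10) = 7 (attained at k = 1)
  C[1][0] = min over k of (A[1][0] + B[0][0] = 9 + 8 = 17, A[1][1] + B[1][0] = -5 + 1 = -4, A[1][2] + B[2][0] = 5 + 10 = 15) = -4 (attained at k = 1)
  C[1][1] = min over k of (A[1][0] + B[0][1] = 9 + 7 = 16, A[1][1] + B[1][1] = -5 + -3 = -8, A[1][2] + B[2][1] = 5 + -2 = 3) = -8 (attained at k = 1)
  C[1][2] = min over k of (A[1][0] + B[0][2] = 9 + 8 = 17, A[1][1] + B[1][2] = -5 + 2 = -3, A[1][2] + B[2][2] = 5 + 3 = 8) = -3 (attained at k = 1)
  C[2][0] = min over k of (A[2][0] + B[0][0] = 4 + 8 = 12, A[2][1] + B[1][0] = 10 + 1 = 11, A[2][2] + B[2][0] = 4 + 10 = 14) = 11 (attained at k = 1)
  C[2][1] = min over k of (A[2][0] + B[0][1] = 4 + 7 = 11, A[2][1] + B[1][1] = 10 + -3 = 7, A[2][2] + B[2][1] = 4 + -2 = 2) = 2 (attained at k = 2)
  C[2][2] = min over k of (A[2][0] + B[0][2] = 4 + 8 = 12, A[2][1] + B[1][2] = 10 + 2 = 12, A[2][2] + B[2][2] = 4 + 3 = 7) = 7 (attained at k = 2)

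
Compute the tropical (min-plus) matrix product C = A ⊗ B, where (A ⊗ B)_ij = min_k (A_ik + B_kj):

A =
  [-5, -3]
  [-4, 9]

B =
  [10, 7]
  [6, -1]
A ⊗ B =
  [3, -4]
  [6, 3]

Apply the min-plus product entry-by-entry:
  C[0][0] = min over k of (A[0][0] + B[0][0] = -5 + 10 = 5, A[0][1] + B[1][0] = -3 + 6 = 3) = 3 (attained at k = 1)
  C[0][1] = min over k of (A[0][0] + B[0][1] = -5 + 7 = 2, A[0][1] + B[1][1] = -3 + -1 = -4) = -4 (attained at k = 1)
  C[1][0] = min over k of (A[1][0] + B[0][0] = -4 + 10 = 6, A[1][1] + B[1][0] = 9 + 6 = 15) = 6 (attained at k = 0)
  C[1][1] = min over k of (A[1][0] + B[0][1] = -4 + 7 = 3, A[1][1] + B[1][1] = 9 + -1 = 8) = 3 (attained at k = 0)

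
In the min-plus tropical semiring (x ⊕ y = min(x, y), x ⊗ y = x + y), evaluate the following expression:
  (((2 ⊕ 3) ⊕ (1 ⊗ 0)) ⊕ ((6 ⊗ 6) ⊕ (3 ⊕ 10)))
(((2 ⊕ 3) ⊕ (1 ⊗ 0)) ⊕ ((6 ⊗ 6) ⊕ (3 ⊕ 10))) = 1

Expand innermost to outermost. Recall ⊕ takes the minimum of its arguments and ⊗ takes their sum. Working out the expression (((2 ⊕ 3) ⊕ (1 ⊗ 0)) ⊕ ((6 ⊗ 6) ⊕ (3 ⊕ 10))) gives 1.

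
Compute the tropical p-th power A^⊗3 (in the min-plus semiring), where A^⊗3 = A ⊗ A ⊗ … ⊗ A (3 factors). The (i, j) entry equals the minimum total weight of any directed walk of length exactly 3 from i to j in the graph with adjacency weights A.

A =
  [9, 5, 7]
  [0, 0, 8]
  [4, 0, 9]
A^⊗3 =
  [5, 5, 12]
  [0, 0, 7]
  [0, 0, 7]

Each entry (A^⊗3)_ij equals the minimum over all length-3 walks i = v_0 → v_1 → … → v_3 = j of Σ_t A[v_t][v_{t+1}]. For example, for (i, j) = (0, 2) we minimise over 9 possible intermediate vertex sequences; the minimum is 12, attained along the walk 0 → 1 → 0 → 2.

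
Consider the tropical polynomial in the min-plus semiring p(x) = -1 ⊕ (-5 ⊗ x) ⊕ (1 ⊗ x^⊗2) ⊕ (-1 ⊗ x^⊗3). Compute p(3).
p(3) = -2

A tropical monomial a ⊗ x^⊗i evaluates to a + i · x. Evaluating each term at x = 3:
  Term 0 contributes -1 + 0 · 3 = -1
  Term 1 contributes -5 + 1 · 3 = -2
  Term 2 contributes 1 + 2 · 3 = 7
  Term 3 contributes -1 + 3 · 3 = 8
p(3) = ⊕ of these = min[-1, -2, 7, 8] = -2.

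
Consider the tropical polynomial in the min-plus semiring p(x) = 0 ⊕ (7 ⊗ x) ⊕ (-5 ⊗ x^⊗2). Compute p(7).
p(7) = 0

A tropical monomial a ⊗ x^⊗i evaluates to a + i · x. Evaluating each term at x = 7:
  Term 0 contributes 0 + 0 · 7 = 0
  Term 1 contributes 7 + 1 · 7 = 14
  Term 2 contributes -5 + 2 · 7 = 9
p(7) = ⊕ of these = min[0, 14, 9] = 0.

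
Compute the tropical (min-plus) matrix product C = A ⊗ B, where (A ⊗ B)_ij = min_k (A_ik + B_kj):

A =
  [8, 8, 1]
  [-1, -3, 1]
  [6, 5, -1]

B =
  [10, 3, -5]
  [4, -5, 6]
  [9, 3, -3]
A ⊗ B =
  [10, 3, -2]
  [1, -8, -6]
  [8, 0, -4]

Apply the min-plus product entry-by-entry:
  C[0][0] = min over k of (A[0][0] + B[0][0] = 8 + 10 = 18, A[0][1] + B[1][0] = 8 + 4 = 12, A[0][2] + B[2][0] = 1 + 9 = 10) = 10 (attained at k = 2)
  C[0][1] = min over k of (A[0][0] + B[0][1] = 8 + 3 = 11, A[0][1] + B[1][1] = 8 + -5 = 3, A[0][2] + B[2][1] = 1 + 3 = 4) = 3 (attained at k = 1)
  C[0][2] = min over k of (A[0][0] + B[0][2] = 8 + -5 = 3, A[0][1] + B[1][2] = 8 + 6 = 14, A[0][2] + B[2][2] = 1 + -3 = -2) = -2 (attained at k = 2)
  C[1][0] = min over k of (A[1][0] + B[0][0] = -1 + 10 = 9, A[1][1] + B[1][0] = -3 + 4 = 1, A[1][2] + B[2][0] = 1 + 9 = 10) = 1 (attained at k = 1)
  C[1][1] = min over k of (A[1][0] + B[0][1] = -1 + 3 = 2, A[1][1] + B[1][1] = -3 + -5 = -8, A[1][2] + B[2][1] = 1 + 3 = 4) = -8 (attained at k = 1)
  C[1][2] = min over k of (A[1][0] + B[0][2] = -1 + -5 = -6, A[1][1] + B[1][2] = -3 + 6 = 3, A[1][2] + B[2][2] = 1 + -3 = -2) = -6 (attained at k = 0)
  C[2][0] = min over k of (A[2][0] + B[0][0] = 6 + 10 = 16, A[2][1] + B[1][0] = 5 + 4 = 9, A[2][2] + B[2][0] = -1 + 9 = 8) = 8 (attained at k = 2)
  C[2][1] = min over k of (A[2][0] + B[0][1] = 6 + 3 = 9, A[2][1] + B[1][1] = 5 + -5 = 0, A[2][2] + B[2][1] = -1 + 3 = 2) = 0 (attained at k = 1)
  C[2][2] = min over k of (A[2][0] + B[0][2] = 6 + -5 = 1, A[2][1] + B[1][2] = 5 + 6 = 11, A[2][2] + B[2][2] = -1 + -3 = -4) = -4 (attained at k = 2)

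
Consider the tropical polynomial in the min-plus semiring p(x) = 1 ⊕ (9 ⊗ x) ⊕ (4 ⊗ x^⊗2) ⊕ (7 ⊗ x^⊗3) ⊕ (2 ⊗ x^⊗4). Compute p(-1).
p(-1) = -2

A tropical monomial a ⊗ x^⊗i evaluates to a + i · x. Evaluating each term at x = -1:
  Term 0 contributes 1 + 0 · -1 = 1
  Term 1 contributes 9 + 1 · -1 = 8
  Term 2 contributes 4 + 2 · -1 = 2
  Term 3 contributes 7 + 3 · -1 = 4
  Term 4 contributes 2 + 4 · -1 = -2
p(-1) = ⊕ of these = min[1, 8, 2, 4, -2] = -2.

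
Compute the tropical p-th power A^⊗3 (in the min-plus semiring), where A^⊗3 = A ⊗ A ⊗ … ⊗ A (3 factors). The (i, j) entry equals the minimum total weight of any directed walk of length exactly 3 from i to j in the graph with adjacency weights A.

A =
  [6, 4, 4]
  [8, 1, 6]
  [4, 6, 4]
A^⊗3 =
  [12, 6, 11]
  [10, 3, 8]
  [12, 8, 12]

Each entry (A^⊗3)_ij equals the minimum over all length-3 walks i = v_0 → v_1 → … → v_3 = j of Σ_t A[v_t][v_{t+1}]. For example, for (i, j) = (0, 2) we minimise over 9 possible intermediate vertex sequences; the minimum is 11, attained along the walk 0 → 1 → 1 → 2.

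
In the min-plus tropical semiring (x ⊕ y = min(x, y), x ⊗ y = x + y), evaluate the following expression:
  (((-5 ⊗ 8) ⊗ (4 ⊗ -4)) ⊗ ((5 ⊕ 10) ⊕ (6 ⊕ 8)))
(((-5 ⊗ 8) ⊗ (4 ⊗ -4)) ⊗ ((5 ⊕ 10) ⊕ (6 ⊕ 8))) = 8

Expand innermost to outermost. Recall ⊕ takes the minimum of its arguments and ⊗ takes their sum. Working out the expression (((-5 ⊗ 8) ⊗ (4 ⊗ -4)) ⊗ ((5 ⊕ 10) ⊕ (6 ⊕ 8))) gives 8.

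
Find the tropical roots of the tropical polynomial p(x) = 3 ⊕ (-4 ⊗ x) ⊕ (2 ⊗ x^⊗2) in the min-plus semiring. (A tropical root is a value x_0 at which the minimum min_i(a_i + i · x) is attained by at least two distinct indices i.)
Roots: {-6, 7}

Each tropical root is a break point of the lower envelope of the lines y = a_i + i · x (there are 3 lines, with slopes 0, 1, ..., 2). Only the lines that attain the minimum somewhere contribute to roots; other lines are dominated. Here the surviving (envelope) indices are i = 2, i = 1, i = 0.
Intersections between consecutive envelope lines give the roots: for adjacent envelope indices i < j the intersection is x = (a_i − a_j) / (j − i). Reading off the sorted break points: {-6, 7}.
Verification: at each break x_0, at least two indices attain the minimum of min_i(a_i + i · x_0).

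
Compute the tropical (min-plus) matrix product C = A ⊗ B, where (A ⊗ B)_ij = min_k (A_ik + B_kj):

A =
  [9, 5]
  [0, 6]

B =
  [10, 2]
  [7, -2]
A ⊗ B =
  [12, 3]
  [10, 2]

Apply the min-plus product entry-by-entry:
  C[0][0] = min over k of (A[0][0] + B[0][0] = 9 + 10 = 19, A[0][1] + B[1][0] = 5 + 7 = 12) = 12 (attained at k = 1)
  C[0][1] = min over k of (A[0][0] + B[0][1] = 9 + 2 = 11, A[0][1] + B[1][1] = 5 + -2 = 3) = 3 (attained at k = 1)
  C[1][0] = min over k of (A[1][0] + B[0][0] = 0 + 10 = 10, A[1][1] + B[1][0] = 6 + 7 = 13) = 10 (attained at k = 0)
  C[1][1] = min over k of (A[1][0] + B[0][1] = 0 + 2 = 2, A[1][1] + B[1][1] = 6 + -2 = 4) = 2 (attained at k = 0)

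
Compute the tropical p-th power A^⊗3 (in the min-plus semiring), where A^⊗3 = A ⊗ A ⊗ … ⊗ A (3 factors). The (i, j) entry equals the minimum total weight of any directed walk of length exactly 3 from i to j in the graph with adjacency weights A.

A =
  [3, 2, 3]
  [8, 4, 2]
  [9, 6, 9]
A^⊗3 =
  [9, 8, 7]
  [14, 12, 10]
  [15, 14, 12]

Each entry (A^⊗3)_ij equals the minimum over all length-3 walks i = v_0 → v_1 → … → v_3 = j of Σ_t A[v_t][v_{t+1}]. For example, for (i, j) = (0, 2) we minimise over 9 possible intermediate vertex sequences; the minimum is 7, attained along the walk 0 → 0 → 1 → 2.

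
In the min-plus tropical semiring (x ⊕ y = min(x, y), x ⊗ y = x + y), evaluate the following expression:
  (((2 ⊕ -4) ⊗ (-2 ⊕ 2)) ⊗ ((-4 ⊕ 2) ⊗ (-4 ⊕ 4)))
(((2 ⊕ -4) ⊗ (-2 ⊕ 2)) ⊗ ((-4 ⊕ 2) ⊗ (-4 ⊕ 4))) = -14

Expand innermost to outermost. Recall ⊕ takes the minimum of its arguments and ⊗ takes their sum. Working out the expression (((2 ⊕ -4) ⊗ (-2 ⊕ 2)) ⊗ ((-4 ⊕ 2) ⊗ (-4 ⊕ 4))) gives -14.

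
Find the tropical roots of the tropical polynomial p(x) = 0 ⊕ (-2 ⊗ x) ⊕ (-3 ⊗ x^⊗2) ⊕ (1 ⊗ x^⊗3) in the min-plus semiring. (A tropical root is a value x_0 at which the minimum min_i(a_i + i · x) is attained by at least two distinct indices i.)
Roots: {-4, 1, 2}

Each tropical root is a break point of the lower envelope of the lines y = a_i + i · x (there are 4 lines, with slopes 0, 1, ..., 3). Only the lines that attain the minimum somewhere contribute to roots; other lines are dominated. Here the surviving (envelope) indices are i = 3, i = 2, i = 1, i = 0.
Intersections between consecutive envelope lines give the roots: for adjacent envelope indices i < j the intersection is x = (a_i − a_j) / (j − i). Reading off the sorted break points: {-4, 1, 2}.
Verification: at each break x_0, at least two indices attain the minimum of min_i(a_i + i · x_0).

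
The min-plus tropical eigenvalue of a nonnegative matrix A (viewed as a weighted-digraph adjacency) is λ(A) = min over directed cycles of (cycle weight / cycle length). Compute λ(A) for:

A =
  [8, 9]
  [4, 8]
λ(A) = 13/2

Enumerate directed cycles and compute their means (weight / length). Sample:
  cycle 0 → 0: weight = 8, length = 1, mean = 8/1 ≈ 8.000
  cycle 1 → 1: weight = 8, length = 1, mean = 8/1 ≈ 8.000
  cycle 0 → 1 → 0: weight = 13, length = 2, mean = 13/2 ≈ 6.500
  cycle 1 → 0 → 1: weight = 13, length = 2, mean = 13/2 ≈ 6.500
Minimum mean = 6.500, attained e.g. along the cycle 0 → 1 → 0 with weight 13 and length 2. So λ(A) = 13/2 = 13/2.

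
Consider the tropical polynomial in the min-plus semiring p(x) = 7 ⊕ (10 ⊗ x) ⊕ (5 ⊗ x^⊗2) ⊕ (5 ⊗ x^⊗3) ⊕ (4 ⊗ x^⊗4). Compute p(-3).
p(-3) = -8

A tropical monomial a ⊗ x^⊗i evaluates to a + i · x. Evaluating each term at x = -3:
  Term 0 contributes 7 + 0 · -3 = 7
  Term 1 contributes 10 + 1 · -3 = 7
  Term 2 contributes 5 + 2 · -3 = -1
  Term 3 contributes 5 + 3 · -3 = -4
  Term 4 contributes 4 + 4 · -3 = -8
p(-3) = ⊕ of these = min[7, 7, -1, -4, -8] = -8.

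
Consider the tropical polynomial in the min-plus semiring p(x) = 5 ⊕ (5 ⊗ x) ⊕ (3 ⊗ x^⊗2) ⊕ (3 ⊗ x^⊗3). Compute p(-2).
p(-2) = -3

A tropical monomial a ⊗ x^⊗i evaluates to a + i · x. Evaluating each term at x = -2:
  Term 0 contributes 5 + 0 · -2 = 5
  Term 1 contributes 5 + 1 · -2 = 3
  Term 2 contributes 3 + 2 · -2 = -1
  Term 3 contributes 3 + 3 · -2 = -3
p(-2) = ⊕ of these = min[5, 3, -1, -3] = -3.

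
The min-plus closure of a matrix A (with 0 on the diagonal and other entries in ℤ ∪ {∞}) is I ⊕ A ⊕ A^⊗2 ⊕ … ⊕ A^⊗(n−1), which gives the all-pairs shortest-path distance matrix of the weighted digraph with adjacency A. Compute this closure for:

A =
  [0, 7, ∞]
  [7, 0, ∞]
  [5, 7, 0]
Closure =
  [0, 7, ∞]
  [7, 0, ∞]
  [5, 7, 0]

This is the Floyd-Warshall all-pairs shortest-path computation. For each intermediate vertex k = 0, 1, …, 2, update dist[i][j] ← min(dist[i][j], dist[i][k] + dist[k][j]). The final matrix gives, for each (i, j), the minimum total weight of any directed path from i to j (possibly empty when i = j).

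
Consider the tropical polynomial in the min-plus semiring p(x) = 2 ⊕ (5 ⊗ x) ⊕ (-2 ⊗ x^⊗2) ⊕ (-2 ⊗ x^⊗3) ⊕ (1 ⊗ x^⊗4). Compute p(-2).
p(-2) = -8

A tropical monomial a ⊗ x^⊗i evaluates to a + i · x. Evaluating each term at x = -2:
  Term 0 contributes 2 + 0 · -2 = 2
  Term 1 contributes 5 + 1 · -2 = 3
  Term 2 contributes -2 + 2 · -2 = -6
  Term 3 contributes -2 + 3 · -2 = -8
  Term 4 contributes 1 + 4 · -2 = -7
p(-2) = ⊕ of these = min[2, 3, -6, -8, -7] = -8.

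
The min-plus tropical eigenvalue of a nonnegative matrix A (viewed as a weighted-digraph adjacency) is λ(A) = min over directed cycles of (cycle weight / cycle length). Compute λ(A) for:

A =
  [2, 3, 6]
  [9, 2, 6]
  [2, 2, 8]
λ(A) = 2

Enumerate directed cycles and compute their means (weight / length). Sample:
  cycle 0 → 0: weight = 2, length = 1, mean = 2/1 ≈ 2.000
  cycle 1 → 1: weight = 2, length = 1, mean = 2/1 ≈ 2.000
  cycle 2 → 2: weight = 8, length = 1, mean = 8/1 ≈ 8.000
  cycle 0 → 1 → 0: weight = 12, length = 2, mean = 12/2 ≈ 6.000
  cycle 0 → 2 → 0: weight = 8, length = 2, mean = 8/2 ≈ 4.000
  cycle 1 → 0 → 1: weight = 12, length = 2, mean = 12/2 ≈ 6.000
Minimum mean = 2.000, attained e.g. along the cycle 0 → 0 with weight 2 and length 1. So λ(A) = 2/1 = 2.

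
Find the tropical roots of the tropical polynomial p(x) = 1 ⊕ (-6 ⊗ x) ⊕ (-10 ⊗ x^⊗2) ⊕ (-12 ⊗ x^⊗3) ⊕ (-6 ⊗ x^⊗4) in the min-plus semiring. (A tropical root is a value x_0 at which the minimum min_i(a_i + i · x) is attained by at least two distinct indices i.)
Roots: {-6, 2, 4, 7}

Each tropical root is a break point of the lower envelope of the lines y = a_i + i · x (there are 5 lines, with slopes 0, 1, ..., 4). Only the lines that attain the minimum somewhere contribute to roots; other lines are dominated. Here the surviving (envelope) indices are i = 4, i = 3, i = 2, i = 1, i = 0.
Intersections between consecutive envelope lines give the roots: for adjacent envelope indices i < j the intersection is x = (a_i − a_j) / (j − i). Reading off the sorted break points: {-6, 2, 4, 7}.
Verification: at each break x_0, at least two indices attain the minimum of min_i(a_i + i · x_0).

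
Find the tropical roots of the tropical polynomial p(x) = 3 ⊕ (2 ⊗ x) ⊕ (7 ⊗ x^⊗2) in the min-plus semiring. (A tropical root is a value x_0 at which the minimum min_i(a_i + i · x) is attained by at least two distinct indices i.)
Roots: {-5, 1}

Each tropical root is a break point of the lower envelope of the lines y = a_i + i · x (there are 3 lines, with slopes 0, 1, ..., 2). Only the lines that attain the minimum somewhere contribute to roots; other lines are dominated. Here the surviving (envelope) indices are i = 2, i = 1, i = 0.
Intersections between consecutive envelope lines give the roots: for adjacent envelope indices i < j the intersection is x = (a_i − a_j) / (j − i). Reading off the sorted break points: {-5, 1}.
Verification: at each break x_0, at least two indices attain the minimum of min_i(a_i + i · x_0).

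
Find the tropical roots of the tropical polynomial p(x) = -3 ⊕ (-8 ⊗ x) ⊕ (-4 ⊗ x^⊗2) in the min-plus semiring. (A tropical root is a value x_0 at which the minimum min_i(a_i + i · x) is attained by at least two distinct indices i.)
Roots: {-4, 5}

Each tropical root is a break point of the lower envelope of the lines y = a_i + i · x (there are 3 lines, with slopes 0, 1, ..., 2). Only the lines that attain the minimum somewhere contribute to roots; other lines are dominated. Here the surviving (envelope) indices are i = 2, i = 1, i = 0.
Intersections between consecutive envelope lines give the roots: for adjacent envelope indices i < j the intersection is x = (a_i − a_j) / (j − i). Reading off the sorted break points: {-4, 5}.
Verification: at each break x_0, at least two indices attain the minimum of min_i(a_i + i · x_0).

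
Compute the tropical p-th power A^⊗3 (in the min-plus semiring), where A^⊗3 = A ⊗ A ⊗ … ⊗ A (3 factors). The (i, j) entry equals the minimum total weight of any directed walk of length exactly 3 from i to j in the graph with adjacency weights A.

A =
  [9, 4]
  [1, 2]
A^⊗3 =
  [7, 8]
  [5, 6]

Each entry (A^⊗3)_ij equals the minimum over all length-3 walks i = v_0 → v_1 → … → v_3 = j of Σ_t A[v_t][v_{t+1}]. For example, for (i, j) = (0, 1) we minimise over 4 possible intermediate vertex sequences; the minimum is 8, attained along the walk 0 → 1 → 1 → 1.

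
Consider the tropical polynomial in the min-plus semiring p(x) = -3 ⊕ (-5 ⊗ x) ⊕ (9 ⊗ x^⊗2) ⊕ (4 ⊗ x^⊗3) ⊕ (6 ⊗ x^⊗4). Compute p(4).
p(4) = -3

A tropical monomial a ⊗ x^⊗i evaluates to a + i · x. Evaluating each term at x = 4:
  Term 0 contributes -3 + 0 · 4 = -3
  Term 1 contributes -5 + 1 · 4 = -1
  Term 2 contributes 9 + 2 · 4 = 17
  Term 3 contributes 4 + 3 · 4 = 16
  Term 4 contributes 6 + 4 · 4 = 22
p(4) = ⊕ of these = min[-3, -1, 17, 16, 22] = -3.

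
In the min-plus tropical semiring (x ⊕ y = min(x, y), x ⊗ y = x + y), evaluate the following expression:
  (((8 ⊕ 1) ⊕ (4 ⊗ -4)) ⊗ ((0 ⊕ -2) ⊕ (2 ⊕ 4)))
(((8 ⊕ 1) ⊕ (4 ⊗ -4)) ⊗ ((0 ⊕ -2) ⊕ (2 ⊕ 4))) = -2

Expand innermost to outermost. Recall ⊕ takes the minimum of its arguments and ⊗ takes their sum. Working out the expression (((8 ⊕ 1) ⊕ (4 ⊗ -4)) ⊗ ((0 ⊕ -2) ⊕ (2 ⊕ 4))) gives -2.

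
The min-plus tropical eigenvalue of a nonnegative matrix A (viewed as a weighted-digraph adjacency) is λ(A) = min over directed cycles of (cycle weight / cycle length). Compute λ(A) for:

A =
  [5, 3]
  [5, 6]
λ(A) = 4

Enumerate directed cycles and compute their means (weight / length). Sample:
  cycle 0 → 0: weight = 5, length = 1, mean = 5/1 ≈ 5.000
  cycle 1 → 1: weight = 6, length = 1, mean = 6/1 ≈ 6.000
  cycle 0 → 1 → 0: weight = 8, length = 2, mean = 8/2 ≈ 4.000
  cycle 1 → 0 → 1: weight = 8, length = 2, mean = 8/2 ≈ 4.000
Minimum mean = 4.000, attained e.g. along the cycle 0 → 1 → 0 with weight 8 and length 2. So λ(A) = 8/2 = 4.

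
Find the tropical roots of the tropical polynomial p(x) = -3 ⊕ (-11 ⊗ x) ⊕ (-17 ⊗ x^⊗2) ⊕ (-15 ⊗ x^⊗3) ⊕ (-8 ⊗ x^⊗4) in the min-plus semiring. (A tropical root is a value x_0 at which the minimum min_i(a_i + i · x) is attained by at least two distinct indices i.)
Roots: {-7, -2, 6, 8}

Each tropical root is a break point of the lower envelope of the lines y = a_i + i · x (there are 5 lines, with slopes 0, 1, ..., 4). Only the lines that attain the minimum somewhere contribute to roots; other lines are dominated. Here the surviving (envelope) indices are i = 4, i = 3, i = 2, i = 1, i = 0.
Intersections between consecutive envelope lines give the roots: for adjacent envelope indices i < j the intersection is x = (a_i − a_j) / (j − i). Reading off the sorted break points: {-7, -2, 6, 8}.
Verification: at each break x_0, at least two indices attain the minimum of min_i(a_i + i · x_0).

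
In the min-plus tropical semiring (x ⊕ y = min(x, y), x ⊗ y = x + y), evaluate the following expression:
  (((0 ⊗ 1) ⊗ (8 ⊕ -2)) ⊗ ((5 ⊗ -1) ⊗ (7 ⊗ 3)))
(((0 ⊗ 1) ⊗ (8 ⊕ -2)) ⊗ ((5 ⊗ -1) ⊗ (7 ⊗ 3))) = 13

Expand innermost to outermost. Recall ⊕ takes the minimum of its arguments and ⊗ takes their sum. Working out the expression (((0 ⊗ 1) ⊗ (8 ⊕ -2)) ⊗ ((5 ⊗ -1) ⊗ (7 ⊗ 3))) gives 13.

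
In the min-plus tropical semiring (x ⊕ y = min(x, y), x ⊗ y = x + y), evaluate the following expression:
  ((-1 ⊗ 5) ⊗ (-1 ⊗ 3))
((-1 ⊗ 5) ⊗ (-1 ⊗ 3)) = 6

Expand innermost to outermost. Recall ⊕ takes the minimum of its arguments and ⊗ takes their sum. Working out the expression ((-1 ⊗ 5) ⊗ (-1 ⊗ 3)) gives 6.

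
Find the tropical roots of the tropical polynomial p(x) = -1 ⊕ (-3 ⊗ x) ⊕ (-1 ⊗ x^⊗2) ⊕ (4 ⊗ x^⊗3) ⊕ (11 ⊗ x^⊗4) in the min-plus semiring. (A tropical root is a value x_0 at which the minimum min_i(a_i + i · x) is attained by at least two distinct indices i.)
Roots: {-7, -5, -2, 2}

Each tropical root is a break point of the lower envelope of the lines y = a_i + i · x (there are 5 lines, with slopes 0, 1, ..., 4). Only the lines that attain the minimum somewhere contribute to roots; other lines are dominated. Here the surviving (envelope) indices are i = 4, i = 3, i = 2, i = 1, i = 0.
Intersections between consecutive envelope lines give the roots: for adjacent envelope indices i < j the intersection is x = (a_i − a_j) / (j − i). Reading off the sorted break points: {-7, -5, -2, 2}.
Verification: at each break x_0, at least two indices attain the minimum of min_i(a_i + i · x_0).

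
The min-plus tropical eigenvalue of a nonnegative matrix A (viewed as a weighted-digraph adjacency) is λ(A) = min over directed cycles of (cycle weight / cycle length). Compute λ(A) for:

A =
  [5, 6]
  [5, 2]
λ(A) = 2

Enumerate directed cycles and compute their means (weight / length). Sample:
  cycle 0 → 0: weight = 5, length = 1, mean = 5/1 ≈ 5.000
  cycle 1 → 1: weight = 2, length = 1, mean = 2/1 ≈ 2.000
  cycle 0 → 1 → 0: weight = 11, length = 2, mean = 11/2 ≈ 5.500
  cycle 1 → 0 → 1: weight = 11, length = 2, mean = 11/2 ≈ 5.500
Minimum mean = 2.000, attained e.g. along the cycle 1 → 1 with weight 2 and length 1. So λ(A) = 2/1 = 2.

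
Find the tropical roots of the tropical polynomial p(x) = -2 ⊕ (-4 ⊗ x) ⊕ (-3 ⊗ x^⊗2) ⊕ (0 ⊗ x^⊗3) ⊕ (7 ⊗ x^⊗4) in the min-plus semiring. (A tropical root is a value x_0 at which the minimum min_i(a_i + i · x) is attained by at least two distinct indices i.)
Roots: {-7, -3, -1, 2}

Each tropical root is a break point of the lower envelope of the lines y = a_i + i · x (there are 5 lines, with slopes 0, 1, ..., 4). Only the lines that attain the minimum somewhere contribute to roots; other lines are dominated. Here the surviving (envelope) indices are i = 4, i = 3, i = 2, i = 1, i = 0.
Intersections between consecutive envelope lines give the roots: for adjacent envelope indices i < j the intersection is x = (a_i − a_j) / (j − i). Reading off the sorted break points: {-7, -3, -1, 2}.
Verification: at each break x_0, at least two indices attain the minimum of min_i(a_i + i · x_0).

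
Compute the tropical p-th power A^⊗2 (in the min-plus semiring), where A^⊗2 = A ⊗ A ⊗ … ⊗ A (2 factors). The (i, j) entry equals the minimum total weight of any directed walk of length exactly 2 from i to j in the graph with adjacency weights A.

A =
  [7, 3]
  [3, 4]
A^⊗2 =
  [6, 7]
  [7, 6]

Each entry (A^⊗2)_ij equals the minimum over all length-2 walks i = v_0 → v_1 → … → v_2 = j of Σ_t A[v_t][v_{t+1}]. For example, for (i, j) = (0, 1) we minimise over 2 possible intermediate vertex sequences; the minimum is 7, attained along the walk 0 → 1 → 1.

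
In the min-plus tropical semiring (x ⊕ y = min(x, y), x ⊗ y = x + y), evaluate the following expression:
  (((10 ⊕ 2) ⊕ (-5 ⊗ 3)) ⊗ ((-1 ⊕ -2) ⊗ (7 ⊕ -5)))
(((10 ⊕ 2) ⊕ (-5 ⊗ 3)) ⊗ ((-1 ⊕ -2) ⊗ (7 ⊕ -5))) = -9

Expand innermost to outermost. Recall ⊕ takes the minimum of its arguments and ⊗ takes their sum. Working out the expression (((10 ⊕ 2) ⊕ (-5 ⊗ 3)) ⊗ ((-1 ⊕ -2) ⊗ (7 ⊕ -5))) gives -9.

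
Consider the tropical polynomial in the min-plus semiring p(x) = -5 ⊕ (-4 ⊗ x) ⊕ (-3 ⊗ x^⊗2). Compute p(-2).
p(-2) = -7

A tropical monomial a ⊗ x^⊗i evaluates to a + i · x. Evaluating each term at x = -2:
  Term 0 contributes -5 + 0 · -2 = -5
  Term 1 contributes -4 + 1 · -2 = -6
  Term 2 contributes -3 + 2 · -2 = -7
p(-2) = ⊕ of these = min[-5, -6, -7] = -7.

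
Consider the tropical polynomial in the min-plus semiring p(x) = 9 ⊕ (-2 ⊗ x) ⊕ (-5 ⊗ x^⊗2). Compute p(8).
p(8) = 6

A tropical monomial a ⊗ x^⊗i evaluates to a + i · x. Evaluating each term at x = 8:
  Term 0 contributes 9 + 0 · 8 = 9
  Term 1 contributes -2 + 1 · 8 = 6
  Term 2 contributes -5 + 2 · 8 = 11
p(8) = ⊕ of these = min[9, 6, 11] = 6.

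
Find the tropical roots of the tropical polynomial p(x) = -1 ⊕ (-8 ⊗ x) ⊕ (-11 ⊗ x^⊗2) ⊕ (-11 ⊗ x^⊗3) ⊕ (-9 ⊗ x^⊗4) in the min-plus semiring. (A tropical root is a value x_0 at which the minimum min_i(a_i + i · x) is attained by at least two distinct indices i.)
Roots: {-2, 0, 3, 7}

Each tropical root is a break point of the lower envelope of the lines y = a_i + i · x (there are 5 lines, with slopes 0, 1, ..., 4). Only the lines that attain the minimum somewhere contribute to roots; other lines are dominated. Here the surviving (envelope) indices are i = 4, i = 3, i = 2, i = 1, i = 0.
Intersections between consecutive envelope lines give the roots: for adjacent envelope indices i < j the intersection is x = (a_i − a_j) / (j − i). Reading off the sorted break points: {-2, 0, 3, 7}.
Verification: at each break x_0, at least two indices attain the minimum of min_i(a_i + i · x_0).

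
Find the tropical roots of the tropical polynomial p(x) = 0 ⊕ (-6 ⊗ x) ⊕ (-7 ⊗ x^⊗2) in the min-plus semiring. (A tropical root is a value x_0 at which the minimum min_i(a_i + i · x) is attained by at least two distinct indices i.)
Roots: {1, 6}

Each tropical root is a break point of the lower envelope of the lines y = a_i + i · x (there are 3 lines, with slopes 0, 1, ..., 2). Only the lines that attain the minimum somewhere contribute to roots; other lines are dominated. Here the surviving (envelope) indices are i = 2, i = 1, i = 0.
Intersections between consecutive envelope lines give the roots: for adjacent envelope indices i < j the intersection is x = (a_i − a_j) / (j − i). Reading off the sorted break points: {1, 6}.
Verification: at each break x_0, at least two indices attain the minimum of min_i(a_i + i · x_0).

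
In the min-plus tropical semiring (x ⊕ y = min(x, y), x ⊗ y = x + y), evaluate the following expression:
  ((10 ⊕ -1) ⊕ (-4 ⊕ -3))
((10 ⊕ -1) ⊕ (-4 ⊕ -3)) = -4

Expand innermost to outermost. Recall ⊕ takes the minimum of its arguments and ⊗ takes their sum. Working out the expression ((10 ⊕ -1) ⊕ (-4 ⊕ -3)) gives -4.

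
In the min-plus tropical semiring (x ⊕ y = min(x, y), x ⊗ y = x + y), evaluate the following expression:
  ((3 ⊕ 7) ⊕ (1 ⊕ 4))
((3 ⊕ 7) ⊕ (1 ⊕ 4)) = 1

Expand innermost to outermost. Recall ⊕ takes the minimum of its arguments and ⊗ takes their sum. Working out the expression ((3 ⊕ 7) ⊕ (1 ⊕ 4)) gives 1.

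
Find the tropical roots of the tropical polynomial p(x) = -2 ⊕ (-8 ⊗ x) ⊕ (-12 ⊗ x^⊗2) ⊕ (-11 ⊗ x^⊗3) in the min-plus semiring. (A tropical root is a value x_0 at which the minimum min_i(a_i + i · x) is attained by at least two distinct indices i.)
Roots: {-1, 4, 6}

Each tropical root is a break point of the lower envelope of the lines y = a_i + i · x (there are 4 lines, with slopes 0, 1, ..., 3). Only the lines that attain the minimum somewhere contribute to roots; other lines are dominated. Here the surviving (envelope) indices are i = 3, i = 2, i = 1, i = 0.
Intersections between consecutive envelope lines give the roots: for adjacent envelope indices i < j the intersection is x = (a_i − a_j) / (j − i). Reading off the sorted break points: {-1, 4, 6}.
Verification: at each break x_0, at least two indices attain the minimum of min_i(a_i + i · x_0).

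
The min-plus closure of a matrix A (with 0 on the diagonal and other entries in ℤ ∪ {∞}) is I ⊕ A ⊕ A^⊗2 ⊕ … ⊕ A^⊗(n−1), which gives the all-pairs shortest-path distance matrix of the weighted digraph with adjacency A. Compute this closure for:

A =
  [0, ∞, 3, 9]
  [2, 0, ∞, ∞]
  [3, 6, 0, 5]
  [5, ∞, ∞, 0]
Closure =
  [0, 9, 3, 8]
  [2, 0, 5, 10]
  [3, 6, 0, 5]
  [5, 14, 8, 0]

This is the Floyd-Warshall all-pairs shortest-path computation. For each intermediate vertex k = 0, 1, …, 3, update dist[i][j] ← min(dist[i][j], dist[i][k] + dist[k][j]). The final matrix gives, for each (i, j), the minimum total weight of any directed path from i to j (possibly empty when i = j).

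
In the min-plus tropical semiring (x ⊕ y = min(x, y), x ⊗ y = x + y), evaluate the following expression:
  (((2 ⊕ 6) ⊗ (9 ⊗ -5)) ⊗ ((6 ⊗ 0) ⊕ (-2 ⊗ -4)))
(((2 ⊕ 6) ⊗ (9 ⊗ -5)) ⊗ ((6 ⊗ 0) ⊕ (-2 ⊗ -4))) = 0

Expand innermost to outermost. Recall ⊕ takes the minimum of its arguments and ⊗ takes their sum. Working out the expression (((2 ⊕ 6) ⊗ (9 ⊗ -5)) ⊗ ((6 ⊗ 0) ⊕ (-2 ⊗ -4))) gives 0.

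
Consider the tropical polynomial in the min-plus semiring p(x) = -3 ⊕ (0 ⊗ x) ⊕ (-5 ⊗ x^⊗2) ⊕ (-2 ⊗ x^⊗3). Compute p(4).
p(4) = -3

A tropical monomial a ⊗ x^⊗i evaluates to a + i · x. Evaluating each term at x = 4:
  Term 0 contributes -3 + 0 · 4 = -3
  Term 1 contributes 0 + 1 · 4 = 4
  Term 2 contributes -5 + 2 · 4 = 3
  Term 3 contributes -2 + 3 · 4 = 10
p(4) = ⊕ of these = min[-3, 4, 3, 10] = -3.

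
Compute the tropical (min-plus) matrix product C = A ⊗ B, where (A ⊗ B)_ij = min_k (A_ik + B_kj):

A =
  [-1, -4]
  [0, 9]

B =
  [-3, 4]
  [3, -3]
A ⊗ B =
  [-4, -7]
  [-3, 4]

Apply the min-plus product entry-by-entry:
  C[0][0] = min over k of (A[0][0] + B[0][0] = -1 + -3 = -4, A[0][1] + B[1][0] = -4 + 3 = -1) = -4 (attained at k = 0)
  C[0][1] = min over k of (A[0][0] + B[0][1] = -1 + 4 = 3, A[0][1] + B[1][1] = -4 + -3 = -7) = -7 (attained at k = 1)
  C[1][0] = min over k of (A[1][0] + B[0][0] = 0 + -3 = -3, A[1][1] + B[1][0] = 9 + 3 = 12) = -3 (attained at k = 0)
  C[1][1] = min over k of (A[1][0] + B[0][1] = 0 + 4 = 4, A[1][1] + B[1][1] = 9 + -3 = 6) = 4 (attained at k = 0)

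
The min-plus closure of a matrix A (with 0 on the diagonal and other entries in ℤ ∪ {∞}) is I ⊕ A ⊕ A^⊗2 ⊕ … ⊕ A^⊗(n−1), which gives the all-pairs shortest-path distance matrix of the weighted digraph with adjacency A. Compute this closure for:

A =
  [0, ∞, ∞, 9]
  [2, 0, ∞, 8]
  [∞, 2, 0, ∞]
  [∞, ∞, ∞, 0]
Closure =
  [0, ∞, ∞, 9]
  [2, 0, ∞, 8]
  [4, 2, 0, 10]
  [∞, ∞, ∞, 0]

This is the Floyd-Warshall all-pairs shortest-path computation. For each intermediate vertex k = 0, 1, …, 3, update dist[i][j] ← min(dist[i][j], dist[i][k] + dist[k][j]). The final matrix gives, for each (i, j), the minimum total weight of any directed path from i to j (possibly empty when i = j).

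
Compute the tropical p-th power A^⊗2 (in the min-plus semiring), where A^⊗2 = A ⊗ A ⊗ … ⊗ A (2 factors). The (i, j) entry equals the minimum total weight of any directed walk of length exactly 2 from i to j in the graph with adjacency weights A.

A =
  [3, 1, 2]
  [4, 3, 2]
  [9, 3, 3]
A^⊗2 =
  [5, 4, 3]
  [7, 5, 5]
  [7, 6, 5]

Each entry (A^⊗2)_ij equals the minimum over all length-2 walks i = v_0 → v_1 → … → v_2 = j of Σ_t A[v_t][v_{t+1}]. For example, for (i, j) = (0, 2) we minimise over 3 possible intermediate vertex sequences; the minimum is 3, attained along the walk 0 → 1 → 2.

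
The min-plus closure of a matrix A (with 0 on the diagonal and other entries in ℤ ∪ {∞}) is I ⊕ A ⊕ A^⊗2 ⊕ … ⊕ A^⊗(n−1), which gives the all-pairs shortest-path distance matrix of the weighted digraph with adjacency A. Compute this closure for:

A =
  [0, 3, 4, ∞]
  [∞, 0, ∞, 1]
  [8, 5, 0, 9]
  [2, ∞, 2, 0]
Closure =
  [0, 3, 4, 4]
  [3, 0, 3, 1]
  [8, 5, 0, 6]
  [2, 5, 2, 0]

This is the Floyd-Warshall all-pairs shortest-path computation. For each intermediate vertex k = 0, 1, …, 3, update dist[i][j] ← min(dist[i][j], dist[i][k] + dist[k][j]). The final matrix gives, for each (i, j), the minimum total weight of any directed path from i to j (possibly empty when i = j).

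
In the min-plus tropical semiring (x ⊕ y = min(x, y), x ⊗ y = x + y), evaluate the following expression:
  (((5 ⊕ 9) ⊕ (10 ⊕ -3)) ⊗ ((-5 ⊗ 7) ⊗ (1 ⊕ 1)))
(((5 ⊕ 9) ⊕ (10 ⊕ -3)) ⊗ ((-5 ⊗ 7) ⊗ (1 ⊕ 1))) = 0

Expand innermost to outermost. Recall ⊕ takes the minimum of its arguments and ⊗ takes their sum. Working out the expression (((5 ⊕ 9) ⊕ (10 ⊕ -3)) ⊗ ((-5 ⊗ 7) ⊗ (1 ⊕ 1))) gives 0.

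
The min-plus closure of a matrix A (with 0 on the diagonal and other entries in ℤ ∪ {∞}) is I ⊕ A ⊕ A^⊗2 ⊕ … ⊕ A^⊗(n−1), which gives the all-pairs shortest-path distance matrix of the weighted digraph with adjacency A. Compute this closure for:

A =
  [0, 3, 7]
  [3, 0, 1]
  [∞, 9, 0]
Closure =
  [0, 3, 4]
  [3, 0, 1]
  [12, 9, 0]

This is the Floyd-Warshall all-pairs shortest-path computation. For each intermediate vertex k = 0, 1, …, 2, update dist[i][j] ← min(dist[i][j], dist[i][k] + dist[k][j]). The final matrix gives, for each (i, j), the minimum total weight of any directed path from i to j (possibly empty when i = j).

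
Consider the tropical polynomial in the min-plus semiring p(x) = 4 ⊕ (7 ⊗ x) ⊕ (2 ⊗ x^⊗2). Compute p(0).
p(0) = 2

A tropical monomial a ⊗ x^⊗i evaluates to a + i · x. Evaluating each term at x = 0:
  Term 0 contributes 4 + 0 · 0 = 4
  Term 1 contributes 7 + 1 · 0 = 7
  Term 2 contributes 2 + 2 · 0 = 2
p(0) = ⊕ of these = min[4, 7, 2] = 2.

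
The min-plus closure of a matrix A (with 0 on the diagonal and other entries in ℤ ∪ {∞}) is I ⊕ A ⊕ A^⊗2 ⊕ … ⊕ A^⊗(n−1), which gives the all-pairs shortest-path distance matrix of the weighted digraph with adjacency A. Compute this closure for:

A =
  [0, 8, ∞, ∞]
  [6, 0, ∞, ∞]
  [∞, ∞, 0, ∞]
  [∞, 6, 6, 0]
Closure =
  [0, 8, ∞, ∞]
  [6, 0, ∞, ∞]
  [∞, ∞, 0, ∞]
  [12, 6, 6, 0]

This is the Floyd-Warshall all-pairs shortest-path computation. For each intermediate vertex k = 0, 1, …, 3, update dist[i][j] ← min(dist[i][j], dist[i][k] + dist[k][j]). The final matrix gives, for each (i, j), the minimum total weight of any directed path from i to j (possibly empty when i = j).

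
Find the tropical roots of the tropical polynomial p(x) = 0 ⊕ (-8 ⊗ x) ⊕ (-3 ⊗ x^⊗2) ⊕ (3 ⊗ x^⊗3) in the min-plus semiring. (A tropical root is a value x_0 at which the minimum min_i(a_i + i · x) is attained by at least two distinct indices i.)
Roots: {-6, -5, 8}

Each tropical root is a break point of the lower envelope of the lines y = a_i + i · x (there are 4 lines, with slopes 0, 1, ..., 3). Only the lines that attain the minimum somewhere contribute to roots; other lines are dominated. Here the surviving (envelope) indices are i = 3, i = 2, i = 1, i = 0.
Intersections between consecutive envelope lines give the roots: for adjacent envelope indices i < j the intersection is x = (a_i − a_j) / (j − i). Reading off the sorted break points: {-6, -5, 8}.
Verification: at each break x_0, at least two indices attain the minimum of min_i(a_i + i · x_0).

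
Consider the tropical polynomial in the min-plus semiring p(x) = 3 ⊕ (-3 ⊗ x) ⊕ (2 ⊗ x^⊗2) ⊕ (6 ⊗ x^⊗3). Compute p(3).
p(3) = 0

A tropical monomial a ⊗ x^⊗i evaluates to a + i · x. Evaluating each term at x = 3:
  Term 0 contributes 3 + 0 · 3 = 3
  Term 1 contributes -3 + 1 · 3 = 0
  Term 2 contributes 2 + 2 · 3 = 8
  Term 3 contributes 6 + 3 · 3 = 15
p(3) = ⊕ of these = min[3, 0, 8, 15] = 0.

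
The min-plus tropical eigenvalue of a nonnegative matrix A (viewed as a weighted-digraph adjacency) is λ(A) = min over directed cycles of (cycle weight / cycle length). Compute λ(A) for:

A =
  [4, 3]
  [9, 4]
λ(A) = 4

Enumerate directed cycles and compute their means (weight / length). Sample:
  cycle 0 → 0: weight = 4, length = 1, mean = 4/1 ≈ 4.000
  cycle 1 → 1: weight = 4, length = 1, mean = 4/1 ≈ 4.000
  cycle 0 → 1 → 0: weight = 12, length = 2, mean = 12/2 ≈ 6.000
  cycle 1 → 0 → 1: weight = 12, length = 2, mean = 12/2 ≈ 6.000
Minimum mean = 4.000, attained e.g. along the cycle 0 → 0 with weight 4 and length 1. So λ(A) = 4/1 = 4.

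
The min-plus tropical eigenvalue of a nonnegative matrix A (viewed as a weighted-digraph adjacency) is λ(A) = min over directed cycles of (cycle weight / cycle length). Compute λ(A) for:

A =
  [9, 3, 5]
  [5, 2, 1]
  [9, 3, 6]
λ(A) = 2

Enumerate directed cycles and compute their means (weight / length). Sample:
  cycle 0 → 0: weight = 9, length = 1, mean = 9/1 ≈ 9.000
  cycle 1 → 1: weight = 2, length = 1, mean = 2/1 ≈ 2.000
  cycle 2 → 2: weight = 6, length = 1, mean = 6/1 ≈ 6.000
  cycle 0 → 1 → 0: weight = 8, length = 2, mean = 8/2 ≈ 4.000
  cycle 0 → 2 → 0: weight = 14, length = 2, mean = 14/2 ≈ 7.000
  cycle 1 → 0 → 1: weight = 8, length = 2, mean = 8/2 ≈ 4.000
Minimum mean = 2.000, attained e.g. along the cycle 1 → 1 with weight 2 and length 1. So λ(A) = 2/1 = 2.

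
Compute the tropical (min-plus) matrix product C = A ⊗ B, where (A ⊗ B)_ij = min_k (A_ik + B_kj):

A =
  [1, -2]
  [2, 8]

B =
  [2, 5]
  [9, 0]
A ⊗ B =
  [3, -2]
  [4, 7]

Apply the min-plus product entry-by-entry:
  C[0][0] = min over k of (A[0][0] + B[0][0] = 1 + 2 = 3, A[0][1] + B[1][0] = -2 + 9 = 7) = 3 (attained at k = 0)
  C[0][1] = min over k of (A[0][0] + B[0][1] = 1 + 5 = 6, A[0][1] + B[1][1] = -2 + 0 = -2) = -2 (attained at k = 1)
  C[1][0] = min over k of (A[1][0] + B[0][0] = 2 + 2 = 4, A[1][1] + B[1][0] = 8 + 9 = 17) = 4 (attained at k = 0)
  C[1][1] = min over k of (A[1][0] + B[0][1] = 2 + 5 = 7, A[1][1] + B[1][1] = 8 + 0 = 8) = 7 (attained at k = 0)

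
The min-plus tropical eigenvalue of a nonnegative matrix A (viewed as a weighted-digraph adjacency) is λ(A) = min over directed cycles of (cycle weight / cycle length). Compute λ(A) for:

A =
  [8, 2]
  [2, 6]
λ(A) = 2

Enumerate directed cycles and compute their means (weight / length). Sample:
  cycle 0 → 0: weight = 8, length = 1, mean = 8/1 ≈ 8.000
  cycle 1 → 1: weight = 6, length = 1, mean = 6/1 ≈ 6.000
  cycle 0 → 1 → 0: weight = 4, length = 2, mean = 4/2 ≈ 2.000
  cycle 1 → 0 → 1: weight = 4, length = 2, mean = 4/2 ≈ 2.000
Minimum mean = 2.000, attained e.g. along the cycle 0 → 1 → 0 with weight 4 and length 2. So λ(A) = 4/2 = 2.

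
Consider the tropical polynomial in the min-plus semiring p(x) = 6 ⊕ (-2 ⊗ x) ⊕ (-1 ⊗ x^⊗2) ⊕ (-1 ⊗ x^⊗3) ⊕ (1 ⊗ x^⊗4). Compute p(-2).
p(-2) = -7

A tropical monomial a ⊗ x^⊗i evaluates to a + i · x. Evaluating each term at x = -2:
  Term 0 contributes 6 + 0 · -2 = 6
  Term 1 contributes -2 + 1 · -2 = -4
  Term 2 contributes -1 + 2 · -2 = -5
  Term 3 contributes -1 + 3 · -2 = -7
  Term 4 contributes 1 + 4 · -2 = -7
p(-2) = ⊕ of these = min[6, -4, -5, -7, -7] = -7.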